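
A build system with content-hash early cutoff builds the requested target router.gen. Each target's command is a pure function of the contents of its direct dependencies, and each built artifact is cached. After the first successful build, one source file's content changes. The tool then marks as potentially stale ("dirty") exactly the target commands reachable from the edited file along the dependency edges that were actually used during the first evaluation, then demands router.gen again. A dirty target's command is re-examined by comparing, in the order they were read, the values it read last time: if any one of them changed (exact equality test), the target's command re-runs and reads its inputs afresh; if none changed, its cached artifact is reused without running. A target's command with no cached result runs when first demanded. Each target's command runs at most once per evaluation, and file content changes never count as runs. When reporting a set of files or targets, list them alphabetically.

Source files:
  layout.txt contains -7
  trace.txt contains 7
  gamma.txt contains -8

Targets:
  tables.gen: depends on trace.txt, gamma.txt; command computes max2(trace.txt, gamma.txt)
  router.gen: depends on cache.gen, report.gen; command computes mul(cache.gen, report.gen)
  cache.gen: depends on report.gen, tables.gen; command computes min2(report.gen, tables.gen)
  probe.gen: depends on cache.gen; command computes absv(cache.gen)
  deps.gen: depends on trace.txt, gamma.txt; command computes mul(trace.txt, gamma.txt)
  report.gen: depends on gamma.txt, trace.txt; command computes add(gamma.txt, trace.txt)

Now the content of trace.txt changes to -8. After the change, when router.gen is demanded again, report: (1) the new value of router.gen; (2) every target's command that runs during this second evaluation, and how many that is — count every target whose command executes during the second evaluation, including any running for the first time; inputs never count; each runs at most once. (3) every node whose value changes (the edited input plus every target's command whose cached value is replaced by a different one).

First evaluation (everything demanded from the output):
  report.gen = add(-8, 7) = -1
  tables.gen = max2(7, -8) = 7
  cache.gen = min2(-1, 7) = -1
  router.gen = mul(-1, -1) = 1

Propagation after the edit:
  report.gen: runs — trace.txt 7->-8; result -16.
  tables.gen: runs — trace.txt 7->-8; result -8.
  cache.gen: runs — report.gen -1->-16; tables.gen 7->-8; result -16.
  router.gen: runs — cache.gen -1->-16; report.gen -1->-16; result 256.

New value of router.gen: 256.
Target commands that run: cache.gen, report.gen, router.gen, tables.gen — 4 in total.
Values that change: cache.gen, report.gen, router.gen, tables.gen, trace.txt.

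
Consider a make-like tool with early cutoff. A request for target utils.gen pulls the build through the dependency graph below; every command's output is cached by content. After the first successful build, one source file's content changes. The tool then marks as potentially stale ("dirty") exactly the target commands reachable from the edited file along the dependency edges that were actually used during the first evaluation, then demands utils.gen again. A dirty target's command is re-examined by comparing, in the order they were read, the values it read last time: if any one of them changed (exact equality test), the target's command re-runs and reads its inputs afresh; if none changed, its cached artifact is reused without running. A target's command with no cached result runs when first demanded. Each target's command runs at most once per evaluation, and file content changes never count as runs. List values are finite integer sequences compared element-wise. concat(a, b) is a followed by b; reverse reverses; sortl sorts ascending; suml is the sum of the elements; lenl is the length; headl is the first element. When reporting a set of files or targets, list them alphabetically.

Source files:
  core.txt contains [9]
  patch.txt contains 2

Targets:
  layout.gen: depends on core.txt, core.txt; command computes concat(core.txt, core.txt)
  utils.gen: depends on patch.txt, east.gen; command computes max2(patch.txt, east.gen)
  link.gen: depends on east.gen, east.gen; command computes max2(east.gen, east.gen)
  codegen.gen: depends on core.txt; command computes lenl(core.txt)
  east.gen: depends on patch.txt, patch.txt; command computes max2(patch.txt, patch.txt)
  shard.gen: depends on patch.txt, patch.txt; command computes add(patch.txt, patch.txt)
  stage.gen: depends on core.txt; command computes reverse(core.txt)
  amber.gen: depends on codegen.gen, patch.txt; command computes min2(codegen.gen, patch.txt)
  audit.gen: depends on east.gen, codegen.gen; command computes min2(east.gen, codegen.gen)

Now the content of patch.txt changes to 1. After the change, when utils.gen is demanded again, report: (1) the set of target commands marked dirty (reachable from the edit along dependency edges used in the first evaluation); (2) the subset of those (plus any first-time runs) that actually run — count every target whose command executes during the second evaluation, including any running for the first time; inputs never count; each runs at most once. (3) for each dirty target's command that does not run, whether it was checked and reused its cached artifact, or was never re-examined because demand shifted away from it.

The edit dirties: east.gen, utils.gen.
2 target commands run: east.gen, utils.gen.
No dirty target's command escaped a run.

First demand of the output computes:
  east.gen = max2(2, 2) = 2
  utils.gen = max2(2, 2) = 2

After the edit, cleaning proceeds:
  east.gen: a read changed (patch.txt 2->1; patch.txt 2->1) — executes, giving 1.
  utils.gen: a read changed (patch.txt 2->1; east.gen 2->1) — executes, giving 1.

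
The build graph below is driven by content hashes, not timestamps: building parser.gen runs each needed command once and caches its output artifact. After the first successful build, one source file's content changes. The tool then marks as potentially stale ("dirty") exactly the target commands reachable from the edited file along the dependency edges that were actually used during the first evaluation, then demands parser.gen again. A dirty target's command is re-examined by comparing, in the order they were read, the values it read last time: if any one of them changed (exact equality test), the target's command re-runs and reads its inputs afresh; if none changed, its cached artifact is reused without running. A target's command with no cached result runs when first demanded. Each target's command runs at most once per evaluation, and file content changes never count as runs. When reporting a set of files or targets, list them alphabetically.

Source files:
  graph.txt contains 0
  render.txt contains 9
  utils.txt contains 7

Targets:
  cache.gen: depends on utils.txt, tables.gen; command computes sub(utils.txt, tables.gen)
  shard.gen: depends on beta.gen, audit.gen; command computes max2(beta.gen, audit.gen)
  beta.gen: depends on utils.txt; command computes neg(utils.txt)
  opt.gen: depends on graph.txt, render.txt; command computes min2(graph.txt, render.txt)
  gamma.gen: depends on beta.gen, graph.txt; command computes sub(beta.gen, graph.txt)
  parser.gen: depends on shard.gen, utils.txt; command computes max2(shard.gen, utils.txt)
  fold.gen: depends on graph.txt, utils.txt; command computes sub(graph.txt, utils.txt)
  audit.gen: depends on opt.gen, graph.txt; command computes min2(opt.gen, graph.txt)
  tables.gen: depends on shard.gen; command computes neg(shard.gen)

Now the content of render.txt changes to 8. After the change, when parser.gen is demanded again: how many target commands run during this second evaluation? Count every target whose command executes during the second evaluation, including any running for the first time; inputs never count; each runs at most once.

Run set: opt.gen (1 run).
The important point: opt.gen recomputes to an identical value, and the output ends up unchanged.

Initial pass — values computed on the first demand:
  beta.gen = neg(7) = -7
  opt.gen = min2(0, 9) = 0
  audit.gen = min2(0, 0) = 0
  shard.gen = max2(-7, 0) = 0
  parser.gen = max2(0, 7) = 7

Second demand — change propagation:
  opt.gen: re-runs because render.txt 9->8; new result 0 (unchanged).
  audit.gen: re-examined; everything it read last time is the same (opt.gen unchanged, graph.txt unchanged) — cache 0 kept, no run.
  shard.gen: re-examined; everything it read last time is the same (beta.gen unchanged, audit.gen unchanged) — cache 0 kept, no run.
  parser.gen: re-examined; everything it read last time is the same (shard.gen unchanged, utils.txt unchanged) — cache 7 kept, no run.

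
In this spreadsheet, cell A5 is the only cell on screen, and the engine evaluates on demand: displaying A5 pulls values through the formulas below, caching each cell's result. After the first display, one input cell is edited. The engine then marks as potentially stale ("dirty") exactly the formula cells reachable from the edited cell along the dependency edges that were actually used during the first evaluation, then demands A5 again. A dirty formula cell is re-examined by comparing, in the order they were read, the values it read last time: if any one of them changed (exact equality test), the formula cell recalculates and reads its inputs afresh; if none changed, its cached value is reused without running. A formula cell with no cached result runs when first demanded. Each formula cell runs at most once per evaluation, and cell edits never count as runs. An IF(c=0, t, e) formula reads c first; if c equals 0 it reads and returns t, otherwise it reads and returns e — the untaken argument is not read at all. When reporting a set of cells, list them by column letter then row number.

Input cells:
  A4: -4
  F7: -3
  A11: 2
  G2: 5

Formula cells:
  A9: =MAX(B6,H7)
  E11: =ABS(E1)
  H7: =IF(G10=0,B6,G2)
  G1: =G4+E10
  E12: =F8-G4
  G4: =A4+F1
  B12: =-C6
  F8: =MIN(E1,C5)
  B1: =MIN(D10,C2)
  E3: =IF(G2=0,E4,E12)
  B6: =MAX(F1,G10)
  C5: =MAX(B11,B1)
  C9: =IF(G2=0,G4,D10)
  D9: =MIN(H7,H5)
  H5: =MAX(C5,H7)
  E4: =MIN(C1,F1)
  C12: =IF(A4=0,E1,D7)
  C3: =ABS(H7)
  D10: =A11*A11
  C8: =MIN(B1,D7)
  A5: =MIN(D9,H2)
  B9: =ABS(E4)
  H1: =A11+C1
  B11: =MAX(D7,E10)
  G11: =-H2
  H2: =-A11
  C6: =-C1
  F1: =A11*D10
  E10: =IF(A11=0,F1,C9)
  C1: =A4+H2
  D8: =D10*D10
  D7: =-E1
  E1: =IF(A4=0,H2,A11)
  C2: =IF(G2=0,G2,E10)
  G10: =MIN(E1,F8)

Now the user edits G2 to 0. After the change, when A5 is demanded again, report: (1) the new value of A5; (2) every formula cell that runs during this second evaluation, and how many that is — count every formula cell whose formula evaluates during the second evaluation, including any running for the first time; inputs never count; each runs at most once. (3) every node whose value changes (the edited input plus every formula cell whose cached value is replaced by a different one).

Initial pass — values computed on the first demand:
  D10 = 2 * 2 = 4
  C9 = IF(G2=0: G2=5 -> else branch D10) = 4
  E10 = IF(A11=0: A11=2 -> else branch C9) = 4
  C2 = IF(G2=0: G2=5 -> else branch E10) = 4
  B1 = MIN(4, 4) = 4
  H2 = -(2) = -2
  E1 = IF(A4=0: A4=-4 -> else branch A11) = 2
  D7 = -(2) = -2
  B11 = MAX(-2, 4) = 4
  C5 = MAX(4, 4) = 4
  F8 = MIN(2, 4) = 2
  G10 = MIN(2, 2) = 2
  H7 = IF(G10=0: G10=2 -> else branch G2) = 5
  H5 = MAX(4, 5) = 5
  D9 = MIN(5, 5) = 5
  A5 = MIN(5, -2) = -2

Second demand — change propagation:
  F1: newly demanded (no cache) — executes and yields 8.
  G4: newly demanded (no cache) — executes and yields 4.
  C9: re-runs because G2 5->0; new result 4 (unchanged).
  E10: re-examined; everything it read last time is the same (A11 unchanged, C9 unchanged) — cache 4 kept, no run.
  B11: re-examined; everything it read last time is the same (D7 unchanged, E10 unchanged) — cache 4 kept, no run.
  C2: re-runs because G2 5->0; new result 0.
  B1: re-runs because C2 4->0; new result 0.
  C5: re-runs because B1 4->0; new result 4 (unchanged).
  F8: re-examined; everything it read last time is the same (E1 unchanged, C5 unchanged) — cache 2 kept, no run.
  G10: re-examined; everything it read last time is the same (E1 unchanged, F8 unchanged) — cache 2 kept, no run.
  H7: re-runs because G2 5->0; new result 0.
  H5: re-runs because H7 5->0; new result 4.
  D9: re-runs because H7 5->0; H5 5->4; new result 0.
  A5: re-runs because D9 5->0; new result -2 (unchanged).

The important point: the flipped condition pulls in fresh nodes; F1, G4 run for the first time.

A5 now evaluates to -2.
Run set: A5, B1, C2, C5, C9, D9, F1, G4, H5, H7 (10 run).
Changed values: B1, C2, D9, G2, H5, H7.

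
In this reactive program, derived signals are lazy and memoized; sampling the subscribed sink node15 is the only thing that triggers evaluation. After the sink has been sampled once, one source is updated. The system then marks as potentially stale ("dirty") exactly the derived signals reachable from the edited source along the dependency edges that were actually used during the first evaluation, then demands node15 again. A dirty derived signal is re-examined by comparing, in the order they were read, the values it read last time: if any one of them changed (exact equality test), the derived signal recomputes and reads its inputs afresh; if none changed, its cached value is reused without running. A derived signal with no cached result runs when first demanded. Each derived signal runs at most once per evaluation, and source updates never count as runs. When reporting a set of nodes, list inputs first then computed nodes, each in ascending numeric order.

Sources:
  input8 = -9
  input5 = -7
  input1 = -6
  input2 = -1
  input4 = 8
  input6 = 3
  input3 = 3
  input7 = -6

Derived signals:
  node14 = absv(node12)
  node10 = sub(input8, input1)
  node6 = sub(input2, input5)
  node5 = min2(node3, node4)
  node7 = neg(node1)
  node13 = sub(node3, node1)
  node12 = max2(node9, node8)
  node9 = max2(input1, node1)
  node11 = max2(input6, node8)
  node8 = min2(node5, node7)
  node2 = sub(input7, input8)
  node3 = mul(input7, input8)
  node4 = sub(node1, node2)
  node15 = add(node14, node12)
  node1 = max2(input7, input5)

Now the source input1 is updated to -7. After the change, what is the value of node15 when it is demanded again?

First demand of the output computes:
  node1 = max2(-6, -7) = -6
  node2 = sub(-6, -9) = 3
  node3 = mul(-6, -9) = 54
  node4 = sub(-6, 3) = -9
  node5 = min2(54, -9) = -9
  node7 = neg(-6) = 6
  node8 = min2(-9, 6) = -9
  node9 = max2(-6, -6) = -6
  node12 = max2(-6, -9) = -6
  node14 = absv(-6) = 6
  node15 = add(6, -6) = 0

After the edit, cleaning proceeds:
  node9: a read changed (input1 -6->-7) — executes, giving -6 — identical to its old value.
  node12: dirty, but its reads are unchanged (node9 unchanged, node8 unchanged); cached -6 stands.
  node14: dirty, but its reads are unchanged (node12 unchanged); cached 6 stands.
  node15: dirty, but its reads are unchanged (node14 unchanged, node12 unchanged); cached 0 stands.

Note the absorption at node9: it re-runs yet its value is the same, leaving the output's value untouched.

Demanding node15 again yields 0.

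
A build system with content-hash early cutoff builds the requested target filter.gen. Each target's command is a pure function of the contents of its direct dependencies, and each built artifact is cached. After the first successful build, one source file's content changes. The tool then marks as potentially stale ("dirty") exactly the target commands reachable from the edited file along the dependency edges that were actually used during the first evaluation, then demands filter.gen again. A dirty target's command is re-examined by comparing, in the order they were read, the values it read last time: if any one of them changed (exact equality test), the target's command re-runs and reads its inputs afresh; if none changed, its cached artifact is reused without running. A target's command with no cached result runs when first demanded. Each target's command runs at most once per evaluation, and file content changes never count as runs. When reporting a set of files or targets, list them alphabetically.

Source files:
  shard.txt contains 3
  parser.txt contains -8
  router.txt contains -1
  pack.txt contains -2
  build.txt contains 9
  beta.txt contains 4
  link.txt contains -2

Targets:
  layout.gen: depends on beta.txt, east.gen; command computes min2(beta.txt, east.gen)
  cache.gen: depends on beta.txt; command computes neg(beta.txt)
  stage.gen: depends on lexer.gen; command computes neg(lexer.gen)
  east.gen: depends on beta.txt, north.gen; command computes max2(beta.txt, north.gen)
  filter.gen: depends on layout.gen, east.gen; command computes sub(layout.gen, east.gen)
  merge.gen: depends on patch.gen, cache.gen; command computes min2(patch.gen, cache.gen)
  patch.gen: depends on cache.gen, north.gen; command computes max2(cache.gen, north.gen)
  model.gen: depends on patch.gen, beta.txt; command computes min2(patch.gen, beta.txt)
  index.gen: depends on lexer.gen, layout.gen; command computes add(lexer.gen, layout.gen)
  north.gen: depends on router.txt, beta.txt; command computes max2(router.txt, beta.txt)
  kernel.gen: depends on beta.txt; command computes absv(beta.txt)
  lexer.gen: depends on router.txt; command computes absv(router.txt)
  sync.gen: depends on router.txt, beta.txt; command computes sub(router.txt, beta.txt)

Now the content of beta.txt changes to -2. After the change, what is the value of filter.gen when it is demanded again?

First evaluation (everything demanded from the output):
  north.gen = max2(-1, 4) = 4
  east.gen = max2(4, 4) = 4
  layout.gen = min2(4, 4) = 4
  filter.gen = sub(4, 4) = 0

Propagation after the edit:
  north.gen: runs — beta.txt 4->-2; result -1.
  east.gen: runs — beta.txt 4->-2; north.gen 4->-1; result -1.
  layout.gen: runs — beta.txt 4->-2; east.gen 4->-1; result -2.
  filter.gen: runs — layout.gen 4->-2; east.gen 4->-1; result -1.

New value of filter.gen: -1.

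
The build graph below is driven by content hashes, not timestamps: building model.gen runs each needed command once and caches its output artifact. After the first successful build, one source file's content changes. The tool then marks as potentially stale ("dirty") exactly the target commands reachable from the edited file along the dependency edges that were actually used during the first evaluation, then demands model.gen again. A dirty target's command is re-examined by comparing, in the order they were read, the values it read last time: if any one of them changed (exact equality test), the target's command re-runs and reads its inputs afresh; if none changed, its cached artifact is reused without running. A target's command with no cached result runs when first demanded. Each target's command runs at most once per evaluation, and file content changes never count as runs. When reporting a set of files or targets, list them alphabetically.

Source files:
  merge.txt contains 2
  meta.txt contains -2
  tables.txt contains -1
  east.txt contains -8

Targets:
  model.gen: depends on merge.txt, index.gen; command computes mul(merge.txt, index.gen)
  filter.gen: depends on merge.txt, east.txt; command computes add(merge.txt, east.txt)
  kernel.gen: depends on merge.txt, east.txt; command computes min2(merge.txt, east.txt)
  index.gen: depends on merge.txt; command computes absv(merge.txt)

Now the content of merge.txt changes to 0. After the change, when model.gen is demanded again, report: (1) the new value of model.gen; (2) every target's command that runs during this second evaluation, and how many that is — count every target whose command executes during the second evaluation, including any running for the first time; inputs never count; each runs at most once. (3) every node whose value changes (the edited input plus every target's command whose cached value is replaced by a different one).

model.gen now evaluates to 0.
Run set: index.gen, model.gen (2 run).
Changed values: index.gen, merge.txt, model.gen.

Initial pass — values computed on the first demand:
  index.gen = absv(2) = 2
  model.gen = mul(2, 2) = 4

Second demand — change propagation:
  index.gen: re-runs because merge.txt 2->0; new result 0.
  model.gen: re-runs because merge.txt 2->0; index.gen 2->0; new result 0.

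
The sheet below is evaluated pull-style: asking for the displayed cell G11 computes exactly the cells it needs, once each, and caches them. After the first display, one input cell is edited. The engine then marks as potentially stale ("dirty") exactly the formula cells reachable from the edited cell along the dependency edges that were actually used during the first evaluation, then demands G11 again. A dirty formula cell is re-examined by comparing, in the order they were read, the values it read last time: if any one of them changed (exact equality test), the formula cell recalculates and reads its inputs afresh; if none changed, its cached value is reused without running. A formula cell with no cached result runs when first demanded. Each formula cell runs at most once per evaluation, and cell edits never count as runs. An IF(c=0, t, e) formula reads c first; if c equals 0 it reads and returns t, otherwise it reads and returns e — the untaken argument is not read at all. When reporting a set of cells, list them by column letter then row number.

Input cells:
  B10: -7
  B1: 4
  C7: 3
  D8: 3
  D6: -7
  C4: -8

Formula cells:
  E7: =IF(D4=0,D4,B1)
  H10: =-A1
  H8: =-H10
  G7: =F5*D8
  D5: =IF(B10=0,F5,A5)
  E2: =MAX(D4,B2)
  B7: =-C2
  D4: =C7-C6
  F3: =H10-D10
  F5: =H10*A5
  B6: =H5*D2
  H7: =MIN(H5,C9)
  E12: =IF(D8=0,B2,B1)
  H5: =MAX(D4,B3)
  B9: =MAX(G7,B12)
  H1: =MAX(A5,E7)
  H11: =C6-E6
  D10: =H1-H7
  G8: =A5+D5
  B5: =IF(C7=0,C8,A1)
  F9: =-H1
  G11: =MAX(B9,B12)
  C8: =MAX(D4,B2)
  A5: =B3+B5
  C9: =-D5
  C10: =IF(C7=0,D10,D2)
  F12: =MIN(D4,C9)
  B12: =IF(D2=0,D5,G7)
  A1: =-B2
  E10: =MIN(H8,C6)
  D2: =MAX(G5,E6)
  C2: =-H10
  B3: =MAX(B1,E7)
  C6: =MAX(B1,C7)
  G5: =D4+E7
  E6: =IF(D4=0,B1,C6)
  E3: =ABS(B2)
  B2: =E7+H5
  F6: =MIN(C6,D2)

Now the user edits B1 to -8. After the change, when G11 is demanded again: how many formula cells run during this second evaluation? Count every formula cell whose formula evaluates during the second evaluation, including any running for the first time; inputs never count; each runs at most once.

19 formula cells run: A1, A5, B2, B3, B5, B9, B12, C6, D2, D4, D5, E6, E7, F5, G5, G7, G11, H5, H10.
Note the branch switch — D5 had no cache and runs now for the first time.

First demand of the output computes:
  C6 = MAX(4, 3) = 4
  D4 = 3 - 4 = -1
  E6 = IF(D4=0: D4=-1 -> else branch C6) = 4
  E7 = IF(D4=0: D4=-1 -> else branch B1) = 4
  B3 = MAX(4, 4) = 4
  G5 = -1 + 4 = 3
  D2 = MAX(3, 4) = 4
  H5 = MAX(-1, 4) = 4
  B2 = 4 + 4 = 8
  A1 = -(8) = -8
  B5 = IF(C7=0: C7=3 -> else branch A1) = -8
  A5 = 4 + -8 = -4
  H10 = -(-8) = 8
  F5 = 8 * -4 = -32
  G7 = -32 * 3 = -96
  B12 = IF(D2=0: D2=4 -> else branch G7) = -96
  B9 = MAX(-96, -96) = -96
  G11 = MAX(-96, -96) = -96

After the edit, cleaning proceeds:
  C6: a read changed (B1 4->-8) — executes, giving 3.
  D4: a read changed (C6 4->3) — executes, giving 0.
  E6: a read changed (D4 -1->0; C6 4->3) — executes, giving -8.
  E7: a read changed (D4 -1->0; B1 4->-8) — executes, giving 0.
  B3: a read changed (B1 4->-8; E7 4->0) — executes, giving 0.
  G5: a read changed (D4 -1->0; E7 4->0) — executes, giving 0.
  D2: a read changed (G5 3->0; E6 4->-8) — executes, giving 0.
  H5: a read changed (D4 -1->0; B3 4->0) — executes, giving 0.
  B2: a read changed (E7 4->0; H5 4->0) — executes, giving 0.
  A1: a read changed (B2 8->0) — executes, giving 0.
  B5: a read changed (A1 -8->0) — executes, giving 0.
  A5: a read changed (B3 4->0; B5 -8->0) — executes, giving 0.
  H10: a read changed (A1 -8->0) — executes, giving 0.
  F5: a read changed (H10 8->0; A5 -4->0) — executes, giving 0.
  D5: had never run; runs now, result 0.
  G7: a read changed (F5 -32->0) — executes, giving 0.
  B12: a read changed (D2 4->0; G7 -96->0) — executes, giving 0.
  B9: a read changed (G7 -96->0; B12 -96->0) — executes, giving 0.
  G11: a read changed (B9 -96->0; B12 -96->0) — executes, giving 0.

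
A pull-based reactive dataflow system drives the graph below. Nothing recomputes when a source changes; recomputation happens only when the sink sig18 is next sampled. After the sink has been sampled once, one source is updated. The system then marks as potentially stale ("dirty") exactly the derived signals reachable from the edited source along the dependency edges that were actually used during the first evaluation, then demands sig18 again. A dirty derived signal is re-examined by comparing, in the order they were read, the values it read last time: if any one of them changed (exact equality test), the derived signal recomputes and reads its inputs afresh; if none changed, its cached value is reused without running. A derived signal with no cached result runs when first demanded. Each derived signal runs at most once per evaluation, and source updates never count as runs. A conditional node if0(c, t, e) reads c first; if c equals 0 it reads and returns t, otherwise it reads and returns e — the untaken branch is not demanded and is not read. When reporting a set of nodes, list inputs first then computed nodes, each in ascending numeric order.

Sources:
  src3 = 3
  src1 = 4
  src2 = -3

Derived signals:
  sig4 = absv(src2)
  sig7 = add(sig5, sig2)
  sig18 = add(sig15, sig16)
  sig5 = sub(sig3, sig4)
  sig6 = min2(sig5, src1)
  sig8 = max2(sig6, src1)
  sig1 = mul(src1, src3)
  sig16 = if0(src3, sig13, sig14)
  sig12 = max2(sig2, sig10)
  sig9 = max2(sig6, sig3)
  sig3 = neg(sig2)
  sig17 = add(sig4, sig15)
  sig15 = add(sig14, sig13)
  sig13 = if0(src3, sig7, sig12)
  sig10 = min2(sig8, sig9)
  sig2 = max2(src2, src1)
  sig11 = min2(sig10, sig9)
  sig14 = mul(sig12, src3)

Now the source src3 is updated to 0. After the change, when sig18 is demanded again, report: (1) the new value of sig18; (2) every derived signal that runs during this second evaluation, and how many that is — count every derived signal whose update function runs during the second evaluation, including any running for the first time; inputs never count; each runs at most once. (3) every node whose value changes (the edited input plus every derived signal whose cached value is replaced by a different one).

New value of sig18: -6.
Derived signals that run: sig7, sig13, sig14, sig15, sig16, sig18 — 6 in total.
Values that change: src3, sig13, sig14, sig15, sig16, sig18.
Key observation: a condition flipped, so demand reaches new nodes — sig7 runs for the first time.

First evaluation (everything demanded from the output):
  sig2 = max2(-3, 4) = 4
  sig3 = neg(4) = -4
  sig4 = absv(-3) = 3
  sig5 = sub(-4, 3) = -7
  sig6 = min2(-7, 4) = -7
  sig8 = max2(-7, 4) = 4
  sig9 = max2(-7, -4) = -4
  sig10 = min2(4, -4) = -4
  sig12 = max2(4, -4) = 4
  sig13 = if0(src3=3 -> else branch sig12) = 4
  sig14 = mul(4, 3) = 12
  sig15 = add(12, 4) = 16
  sig16 = if0(src3=3 -> else branch sig14) = 12
  sig18 = add(16, 12) = 28

Propagation after the edit:
  sig7: demanded for the first time — runs, produces -3.
  sig13: runs — src3 3->0; result -3.
  sig14: runs — src3 3->0; result 0.
  sig15: runs — sig14 12->0; sig13 4->-3; result -3.
  sig16: runs — src3 3->0; sig14 12->0; result -3.
  sig18: runs — sig15 16->-3; sig16 12->-3; result -6.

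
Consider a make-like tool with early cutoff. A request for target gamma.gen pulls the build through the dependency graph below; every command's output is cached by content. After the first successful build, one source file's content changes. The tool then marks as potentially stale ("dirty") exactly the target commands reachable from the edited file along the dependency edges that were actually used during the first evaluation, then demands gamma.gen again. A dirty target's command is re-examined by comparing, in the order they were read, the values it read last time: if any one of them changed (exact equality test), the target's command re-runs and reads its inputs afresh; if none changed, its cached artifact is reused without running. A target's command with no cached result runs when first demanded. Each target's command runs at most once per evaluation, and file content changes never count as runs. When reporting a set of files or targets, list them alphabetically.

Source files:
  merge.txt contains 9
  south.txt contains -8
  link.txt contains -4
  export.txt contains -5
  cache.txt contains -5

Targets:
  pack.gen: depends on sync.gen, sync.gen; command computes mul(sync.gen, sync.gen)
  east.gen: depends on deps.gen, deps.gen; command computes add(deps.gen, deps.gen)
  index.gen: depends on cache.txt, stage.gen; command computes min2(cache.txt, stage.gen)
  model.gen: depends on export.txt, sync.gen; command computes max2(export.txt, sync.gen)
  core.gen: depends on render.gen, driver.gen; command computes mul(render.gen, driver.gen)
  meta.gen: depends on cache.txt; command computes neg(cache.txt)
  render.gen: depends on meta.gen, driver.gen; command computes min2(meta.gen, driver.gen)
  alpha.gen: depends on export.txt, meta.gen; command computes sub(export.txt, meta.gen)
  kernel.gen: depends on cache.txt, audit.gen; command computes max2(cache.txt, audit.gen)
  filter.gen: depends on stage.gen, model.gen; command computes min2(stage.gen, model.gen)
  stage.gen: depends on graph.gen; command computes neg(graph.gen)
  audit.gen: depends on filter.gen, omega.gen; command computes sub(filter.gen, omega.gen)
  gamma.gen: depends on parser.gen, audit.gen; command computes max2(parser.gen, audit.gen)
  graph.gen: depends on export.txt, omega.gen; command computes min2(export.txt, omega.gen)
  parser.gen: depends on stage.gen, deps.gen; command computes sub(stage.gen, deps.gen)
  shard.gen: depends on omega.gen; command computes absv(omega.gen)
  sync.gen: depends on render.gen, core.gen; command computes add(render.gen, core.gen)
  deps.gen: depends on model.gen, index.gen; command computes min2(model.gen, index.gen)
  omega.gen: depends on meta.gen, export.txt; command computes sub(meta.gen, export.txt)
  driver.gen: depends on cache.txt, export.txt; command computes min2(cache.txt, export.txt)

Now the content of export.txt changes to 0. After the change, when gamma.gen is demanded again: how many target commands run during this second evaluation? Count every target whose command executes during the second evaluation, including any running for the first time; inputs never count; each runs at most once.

First demand of the output computes:
  driver.gen = min2(-5, -5) = -5
  meta.gen = neg(-5) = 5
  omega.gen = sub(5, -5) = 10
  graph.gen = min2(-5, 10) = -5
  render.gen = min2(5, -5) = -5
  core.gen = mul(-5, -5) = 25
  stage.gen = neg(-5) = 5
  index.gen = min2(-5, 5) = -5
  sync.gen = add(-5, 25) = 20
  model.gen = max2(-5, 20) = 20
  deps.gen = min2(20, -5) = -5
  filter.gen = min2(5, 20) = 5
  audit.gen = sub(5, 10) = -5
  parser.gen = sub(5, -5) = 10
  gamma.gen = max2(10, -5) = 10

After the edit, cleaning proceeds:
  driver.gen: a read changed (export.txt -5->0) — executes, giving -5 — identical to its old value.
  omega.gen: a read changed (export.txt -5->0) — executes, giving 5.
  graph.gen: a read changed (export.txt -5->0; omega.gen 10->5) — executes, giving 0.
  render.gen: dirty, but its reads are unchanged (meta.gen unchanged, driver.gen unchanged); cached -5 stands.
  core.gen: dirty, but its reads are unchanged (render.gen unchanged, driver.gen unchanged); cached 25 stands.
  stage.gen: a read changed (graph.gen -5->0) — executes, giving 0.
  index.gen: a read changed (stage.gen 5->0) — executes, giving -5 — identical to its old value.
  sync.gen: dirty, but its reads are unchanged (render.gen unchanged, core.gen unchanged); cached 20 stands.
  model.gen: a read changed (export.txt -5->0) — executes, giving 20 — identical to its old value.
  deps.gen: dirty, but its reads are unchanged (model.gen unchanged, index.gen unchanged); cached -5 stands.
  filter.gen: a read changed (stage.gen 5->0) — executes, giving 0.
  audit.gen: a read changed (filter.gen 5->0; omega.gen 10->5) — executes, giving -5 — identical to its old value.
  parser.gen: a read changed (stage.gen 5->0) — executes, giving 5.
  gamma.gen: a read changed (parser.gen 10->5) — executes, giving 5.

Note where the cutoff bites: render.gen is checked, finds nothing changed, and keeps its cache.

10 target commands run: audit.gen, driver.gen, filter.gen, gamma.gen, graph.gen, index.gen, model.gen, omega.gen, parser.gen, stage.gen.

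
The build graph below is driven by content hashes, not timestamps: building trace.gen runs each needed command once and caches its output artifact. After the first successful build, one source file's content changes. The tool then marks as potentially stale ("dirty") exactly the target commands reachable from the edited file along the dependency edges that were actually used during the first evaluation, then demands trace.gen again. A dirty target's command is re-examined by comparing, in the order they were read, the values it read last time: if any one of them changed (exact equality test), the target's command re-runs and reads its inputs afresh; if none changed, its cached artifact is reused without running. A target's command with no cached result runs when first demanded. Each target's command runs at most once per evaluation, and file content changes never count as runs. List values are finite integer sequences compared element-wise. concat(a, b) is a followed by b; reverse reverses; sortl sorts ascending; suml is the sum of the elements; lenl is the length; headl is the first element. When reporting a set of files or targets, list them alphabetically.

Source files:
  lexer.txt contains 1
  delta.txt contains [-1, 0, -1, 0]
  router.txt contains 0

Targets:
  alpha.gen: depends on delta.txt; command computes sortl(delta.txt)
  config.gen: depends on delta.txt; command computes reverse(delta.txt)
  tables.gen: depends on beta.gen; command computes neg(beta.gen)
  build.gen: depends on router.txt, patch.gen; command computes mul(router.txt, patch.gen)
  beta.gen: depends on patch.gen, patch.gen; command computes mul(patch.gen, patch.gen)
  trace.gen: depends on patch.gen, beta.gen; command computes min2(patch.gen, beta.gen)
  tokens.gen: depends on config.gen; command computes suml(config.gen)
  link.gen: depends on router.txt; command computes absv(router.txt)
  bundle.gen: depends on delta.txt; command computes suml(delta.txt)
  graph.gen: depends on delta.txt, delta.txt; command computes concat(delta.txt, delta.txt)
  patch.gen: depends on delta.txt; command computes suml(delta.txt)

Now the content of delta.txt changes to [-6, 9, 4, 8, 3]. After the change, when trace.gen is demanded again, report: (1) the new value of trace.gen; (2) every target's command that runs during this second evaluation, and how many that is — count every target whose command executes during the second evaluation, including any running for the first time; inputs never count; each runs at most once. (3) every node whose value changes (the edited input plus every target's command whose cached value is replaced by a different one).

trace.gen now evaluates to 18.
Run set: beta.gen, patch.gen, trace.gen (3 run).
Changed values: beta.gen, delta.txt, patch.gen, trace.gen.

Initial pass — values computed on the first demand:
  patch.gen = suml([-1, 0, -1, 0]) = -2
  beta.gen = mul(-2, -2) = 4
  trace.gen = min2(-2, 4) = -2

Second demand — change propagation:
  patch.gen: re-runs because delta.txt [-1, 0, -1, 0]->[-6, 9, 4, 8, 3]; new result 18.
  beta.gen: re-runs because patch.gen -2->18; patch.gen -2->18; new result 324.
  trace.gen: re-runs because patch.gen -2->18; beta.gen 4->324; new result 18.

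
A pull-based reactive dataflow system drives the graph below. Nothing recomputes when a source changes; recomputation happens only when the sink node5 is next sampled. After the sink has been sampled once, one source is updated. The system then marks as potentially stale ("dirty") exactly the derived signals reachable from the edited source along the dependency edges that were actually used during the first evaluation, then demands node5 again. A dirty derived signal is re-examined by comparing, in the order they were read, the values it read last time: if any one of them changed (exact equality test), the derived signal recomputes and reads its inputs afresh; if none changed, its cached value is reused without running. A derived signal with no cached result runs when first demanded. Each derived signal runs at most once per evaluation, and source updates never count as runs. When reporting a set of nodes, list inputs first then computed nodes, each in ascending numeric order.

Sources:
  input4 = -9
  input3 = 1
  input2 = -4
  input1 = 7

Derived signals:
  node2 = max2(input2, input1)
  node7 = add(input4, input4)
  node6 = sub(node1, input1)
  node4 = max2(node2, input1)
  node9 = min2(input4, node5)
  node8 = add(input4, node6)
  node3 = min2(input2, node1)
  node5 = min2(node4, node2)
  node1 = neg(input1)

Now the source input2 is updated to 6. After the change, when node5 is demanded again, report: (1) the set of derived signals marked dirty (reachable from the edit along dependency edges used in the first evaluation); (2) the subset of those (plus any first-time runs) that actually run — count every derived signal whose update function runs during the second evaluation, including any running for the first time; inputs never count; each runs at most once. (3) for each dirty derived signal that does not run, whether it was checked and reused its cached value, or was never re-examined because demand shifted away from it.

Marked dirty: node2, node4, node5.
Derived signals that run: node2 — 1 in total.
Checked but reused from cache: node4, node5.
Key observation: the change is absorbed at node2 — it re-runs but produces the same value, and the output's value is unchanged.

First evaluation (everything demanded from the output):
  node2 = max2(-4, 7) = 7
  node4 = max2(7, 7) = 7
  node5 = min2(7, 7) = 7

Propagation after the edit:
  node2: runs — input2 -4->6; result 7 (same value as before).
  node4: checked — values it read are unchanged (node2 unchanged, input1 unchanged); reused cached 7 without running.
  node5: checked — values it read are unchanged (node4 unchanged, node2 unchanged); reused cached 7 without running.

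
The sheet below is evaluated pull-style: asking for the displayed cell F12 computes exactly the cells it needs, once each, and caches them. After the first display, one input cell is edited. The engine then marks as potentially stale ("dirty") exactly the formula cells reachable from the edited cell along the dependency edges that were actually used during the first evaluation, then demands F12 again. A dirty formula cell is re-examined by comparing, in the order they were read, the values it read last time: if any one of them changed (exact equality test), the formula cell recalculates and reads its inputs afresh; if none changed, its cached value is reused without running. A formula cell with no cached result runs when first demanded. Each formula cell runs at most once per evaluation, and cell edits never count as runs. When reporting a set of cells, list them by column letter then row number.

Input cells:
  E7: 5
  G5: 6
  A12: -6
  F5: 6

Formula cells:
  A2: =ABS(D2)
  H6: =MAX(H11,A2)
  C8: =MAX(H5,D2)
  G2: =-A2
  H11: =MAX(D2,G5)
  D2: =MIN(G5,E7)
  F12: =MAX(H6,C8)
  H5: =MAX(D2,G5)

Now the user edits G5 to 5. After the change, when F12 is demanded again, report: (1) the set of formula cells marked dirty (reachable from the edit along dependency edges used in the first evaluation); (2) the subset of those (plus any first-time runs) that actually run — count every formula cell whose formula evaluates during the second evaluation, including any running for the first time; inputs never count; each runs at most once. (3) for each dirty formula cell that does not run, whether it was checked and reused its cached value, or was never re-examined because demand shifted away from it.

The edit dirties: A2, C8, D2, F12, H5, H6, H11.
6 formula cells run: C8, D2, F12, H5, H6, H11.
Cache hits after checking: A2.
Note where the cutoff bites: A2 is checked, finds nothing changed, and keeps its cache.

First demand of the output computes:
  D2 = MIN(6, 5) = 5
  A2 = ABS(5) = 5
  H5 = MAX(5, 6) = 6
  C8 = MAX(6, 5) = 6
  H11 = MAX(5, 6) = 6
  H6 = MAX(6, 5) = 6
  F12 = MAX(6, 6) = 6

After the edit, cleaning proceeds:
  D2: a read changed (G5 6->5) — executes, giving 5 — identical to its old value.
  A2: dirty, but its reads are unchanged (D2 unchanged); cached 5 stands.
  H5: a read changed (G5 6->5) — executes, giving 5.
  C8: a read changed (H5 6->5) — executes, giving 5.
  H11: a read changed (G5 6->5) — executes, giving 5.
  H6: a read changed (H11 6->5) — executes, giving 5.
  F12: a read changed (H6 6->5; C8 6->5) — executes, giving 5.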